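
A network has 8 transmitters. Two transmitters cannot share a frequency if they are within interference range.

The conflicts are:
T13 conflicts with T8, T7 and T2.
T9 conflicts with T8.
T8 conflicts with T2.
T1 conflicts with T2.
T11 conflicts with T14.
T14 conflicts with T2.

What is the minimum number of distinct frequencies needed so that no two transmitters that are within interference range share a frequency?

3

T13, T8, T2 are mutually in conflict, so at least 3 frequencies are needed.
3 frequencies suffice: frequency 1 → {T9, T11, T7, T2}; frequency 2 → {T13, T1, T14}; frequency 3 → {T8}. Every pair that conflicts lands in different frequencies.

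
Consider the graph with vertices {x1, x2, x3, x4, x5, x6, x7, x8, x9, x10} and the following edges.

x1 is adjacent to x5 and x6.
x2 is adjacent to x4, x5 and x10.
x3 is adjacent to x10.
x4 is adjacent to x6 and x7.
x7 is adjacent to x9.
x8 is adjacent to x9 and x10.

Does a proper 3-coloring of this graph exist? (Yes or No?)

The chromatic number is 3. The cycle x1-x6-x4-x2-x5-x1 has odd length 5, so it cannot be 2-colored; at least 3 colors are needed.
One proper 3-coloring: x1=2, x2=2, x3=2, x4=1, x5=1, x6=3, x7=2, x8=2, x9=1, x10=1.
That is already a proper 3-coloring.

Yes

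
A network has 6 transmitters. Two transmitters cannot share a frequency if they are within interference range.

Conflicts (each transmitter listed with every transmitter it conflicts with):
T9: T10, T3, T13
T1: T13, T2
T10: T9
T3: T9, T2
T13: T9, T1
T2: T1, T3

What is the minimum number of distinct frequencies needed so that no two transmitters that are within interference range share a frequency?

The cycle T3-T2-T1-T13-T9-T3 has odd length 5, so it cannot be 2-colored; at least 3 frequencies are needed.
3 frequencies suffice: T9=1, T1=1, T10=2, T3=3, T13=2, T2=2. No two conflicting transmitters share a frequency.

3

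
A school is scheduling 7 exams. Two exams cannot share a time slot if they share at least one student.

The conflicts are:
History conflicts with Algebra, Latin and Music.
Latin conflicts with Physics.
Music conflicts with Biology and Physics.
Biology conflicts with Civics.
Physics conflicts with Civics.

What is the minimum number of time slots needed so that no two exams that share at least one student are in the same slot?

History and Algebra conflict, so at least 2 time slots are needed.
A valid assignment using 2 time slots: History=1, Algebra=2, Latin=2, Music=2, Biology=1, Physics=1, Civics=2. Each listed conflict is separated.

2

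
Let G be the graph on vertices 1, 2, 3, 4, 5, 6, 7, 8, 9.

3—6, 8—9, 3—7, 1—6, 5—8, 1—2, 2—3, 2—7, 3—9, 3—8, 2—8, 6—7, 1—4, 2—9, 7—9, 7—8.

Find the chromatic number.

5

2, 3, 7, 8, 9 are pairwise adjacent (a clique of size 5), so at least 5 colors are needed.
5 colors suffice: color a → {1, 3, 5}; color b → {2, 4, 6}; color c → {7}; color d → {8}; color e → {9}. Each edge has distinct colors on its endpoints.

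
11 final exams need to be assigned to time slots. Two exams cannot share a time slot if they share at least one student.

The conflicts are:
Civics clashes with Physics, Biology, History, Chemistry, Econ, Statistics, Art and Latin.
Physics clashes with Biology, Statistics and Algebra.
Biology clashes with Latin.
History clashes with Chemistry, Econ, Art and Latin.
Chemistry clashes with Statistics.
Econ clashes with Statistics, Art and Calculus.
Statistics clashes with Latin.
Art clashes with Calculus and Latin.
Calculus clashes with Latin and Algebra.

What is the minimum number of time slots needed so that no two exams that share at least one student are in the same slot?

Civics, History, Art, Latin all conflict with each other, so at least 4 time slots are needed.
4 time slots suffice: Civics=1, Physics=2, Biology=3, History=3, Chemistry=2, Econ=2, Statistics=3, Art=4, Calculus=1, Latin=2, Algebra=3. No two conflicting exams share a time slot.

4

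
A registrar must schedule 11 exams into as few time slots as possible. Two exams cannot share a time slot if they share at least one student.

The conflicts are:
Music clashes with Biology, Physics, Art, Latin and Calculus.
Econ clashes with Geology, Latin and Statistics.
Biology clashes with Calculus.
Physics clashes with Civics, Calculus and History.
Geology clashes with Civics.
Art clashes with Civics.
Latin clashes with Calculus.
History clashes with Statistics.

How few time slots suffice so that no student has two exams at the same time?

Music, Biology, Calculus pairwise conflict, so at least 3 time slots are needed.
A valid assignment using 3 time slots: Music=1, Econ=1, Biology=3, Physics=3, Geology=2, Art=2, Civics=1, Latin=3, Calculus=2, History=1, Statistics=2. No two conflicting exams share a time slot.

3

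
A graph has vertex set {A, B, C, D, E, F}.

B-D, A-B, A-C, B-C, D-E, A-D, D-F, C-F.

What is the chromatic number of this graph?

A, B, C are mutually adjacent, so at least 3 colors are needed.
One proper 3-coloring: A=green, B=blue, C=red, D=red, E=blue, F=blue. Each edge has distinct colors on its endpoints.

3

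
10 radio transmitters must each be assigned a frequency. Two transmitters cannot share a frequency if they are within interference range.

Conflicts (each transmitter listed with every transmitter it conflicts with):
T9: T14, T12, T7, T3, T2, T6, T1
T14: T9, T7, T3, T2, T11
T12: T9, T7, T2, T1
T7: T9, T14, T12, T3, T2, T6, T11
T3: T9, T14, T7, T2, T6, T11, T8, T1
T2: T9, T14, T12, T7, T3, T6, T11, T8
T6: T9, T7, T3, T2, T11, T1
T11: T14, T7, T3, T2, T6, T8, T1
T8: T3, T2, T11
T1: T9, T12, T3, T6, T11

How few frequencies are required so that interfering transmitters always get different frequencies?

T9, T7, T3, T2, T6 all conflict with each other, so at least 5 frequencies are needed.
5 frequencies suffice: frequency 1 → {T12, T3}; frequency 2 → {T2, T1}; frequency 3 → {T7, T8}; frequency 4 → {T9, T11}; frequency 5 → {T14, T6}. Each listed conflict is separated.

5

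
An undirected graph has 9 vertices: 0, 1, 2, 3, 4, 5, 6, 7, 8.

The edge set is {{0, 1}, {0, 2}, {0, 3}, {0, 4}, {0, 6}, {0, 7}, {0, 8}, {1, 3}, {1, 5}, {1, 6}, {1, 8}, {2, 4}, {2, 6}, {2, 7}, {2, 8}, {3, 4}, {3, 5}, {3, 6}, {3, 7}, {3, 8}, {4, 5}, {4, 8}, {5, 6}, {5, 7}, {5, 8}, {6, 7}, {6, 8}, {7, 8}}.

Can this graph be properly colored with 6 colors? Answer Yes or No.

Yes

The chromatic number is 5. 1, 3, 5, 6, 8 are pairwise adjacent (a clique of size 5), so at least 5 colors are needed.
5 colors suffice: 0=yellow, 1=purple, 2=blue, 3=blue, 4=green, 5=yellow, 6=green, 7=purple, 8=red.
Since 6 ≥ 5, a proper 6-coloring certainly exists.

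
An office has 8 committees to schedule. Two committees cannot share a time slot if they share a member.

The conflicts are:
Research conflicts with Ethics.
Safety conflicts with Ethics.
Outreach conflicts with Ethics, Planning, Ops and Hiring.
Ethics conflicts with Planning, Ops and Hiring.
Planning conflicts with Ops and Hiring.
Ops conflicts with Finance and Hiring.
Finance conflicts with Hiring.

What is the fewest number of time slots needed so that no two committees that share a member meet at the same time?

Outreach, Ethics, Planning, Ops, Hiring all conflict with each other, so at least 5 time slots are needed.
A valid assignment using 5 time slots: Research=2, Safety=2, Outreach=4, Ethics=1, Planning=5, Ops=2, Finance=1, Hiring=3. Each listed conflict is separated.

5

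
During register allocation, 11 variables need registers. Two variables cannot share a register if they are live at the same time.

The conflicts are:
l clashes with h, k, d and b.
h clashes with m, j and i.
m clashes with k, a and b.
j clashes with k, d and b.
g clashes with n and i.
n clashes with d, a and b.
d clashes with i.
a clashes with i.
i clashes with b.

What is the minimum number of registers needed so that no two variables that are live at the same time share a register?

m and k conflict, so at least 2 registers are needed.
2 registers suffice: register 1 → {h, k, g, d, a, b}; register 2 → {l, m, j, n, i}. Every pair that conflicts lands in different registers.

2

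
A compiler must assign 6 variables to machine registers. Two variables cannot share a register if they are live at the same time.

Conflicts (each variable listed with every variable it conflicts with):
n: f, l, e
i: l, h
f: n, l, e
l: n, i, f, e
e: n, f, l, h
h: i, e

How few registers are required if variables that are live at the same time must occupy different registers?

4

n, f, l, e all conflict with each other, so at least 4 registers are needed.
Using 4 registers: n=3, i=1, f=4, l=2, e=1, h=2. No two conflicting variables share a register.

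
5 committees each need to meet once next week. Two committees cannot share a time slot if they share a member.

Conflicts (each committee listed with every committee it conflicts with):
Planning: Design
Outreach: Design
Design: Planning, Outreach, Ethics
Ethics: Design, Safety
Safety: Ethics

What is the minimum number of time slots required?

Design and Ethics conflict, so at least 2 time slots are needed.
2 time slots suffice: Planning=2, Outreach=2, Design=1, Ethics=2, Safety=1. No two conflicting committees share a time slot.

2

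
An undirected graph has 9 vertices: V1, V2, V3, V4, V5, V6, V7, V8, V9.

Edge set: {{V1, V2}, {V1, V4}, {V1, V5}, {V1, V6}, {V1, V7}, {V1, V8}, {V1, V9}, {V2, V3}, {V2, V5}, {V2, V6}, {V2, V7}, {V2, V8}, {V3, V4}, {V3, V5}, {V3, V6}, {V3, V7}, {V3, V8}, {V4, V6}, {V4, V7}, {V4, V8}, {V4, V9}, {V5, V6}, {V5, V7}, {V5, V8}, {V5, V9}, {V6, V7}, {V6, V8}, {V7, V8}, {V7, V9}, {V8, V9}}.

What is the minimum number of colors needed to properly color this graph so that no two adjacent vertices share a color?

6

V1, V2, V5, V6, V7, V8 are pairwise adjacent (a clique of size 6), so at least 6 colors are needed.
6 colors suffice: color 1 → {V7}; color 2 → {V8}; color 3 → {V1, V3}; color 4 → {V6, V9}; color 5 → {V4, V5}; color 6 → {V2}. Every edge joins two different colors.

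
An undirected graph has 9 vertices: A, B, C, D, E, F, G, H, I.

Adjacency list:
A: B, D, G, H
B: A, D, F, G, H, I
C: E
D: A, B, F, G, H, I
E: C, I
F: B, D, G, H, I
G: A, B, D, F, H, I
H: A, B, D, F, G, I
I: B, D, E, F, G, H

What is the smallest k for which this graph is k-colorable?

B, D, F, G, H, I form a clique, so at least 6 colors are needed.
6 colors suffice: color 1 → {B, E}; color 2 → {C, G}; color 3 → {D}; color 4 → {A, I}; color 5 → {H}; color 6 → {F}. Each edge has distinct colors on its endpoints.

6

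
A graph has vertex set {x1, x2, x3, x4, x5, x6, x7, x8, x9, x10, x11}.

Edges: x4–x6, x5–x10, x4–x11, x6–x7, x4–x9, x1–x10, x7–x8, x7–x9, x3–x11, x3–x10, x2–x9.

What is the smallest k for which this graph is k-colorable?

x3 and x10 are adjacent, so at least 2 colors are needed.
2 colors suffice: color 1 → {x1, x2, x3, x4, x5, x7}; color 2 → {x6, x8, x9, x10, x11}. Every edge joins two different colors.

2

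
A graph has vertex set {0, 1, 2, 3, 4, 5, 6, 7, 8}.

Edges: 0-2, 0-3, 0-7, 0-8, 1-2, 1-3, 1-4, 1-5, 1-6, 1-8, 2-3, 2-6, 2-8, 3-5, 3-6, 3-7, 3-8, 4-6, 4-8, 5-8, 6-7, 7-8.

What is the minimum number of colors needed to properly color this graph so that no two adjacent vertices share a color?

0, 2, 3, 8 are mutually adjacent (a clique of size 4), so at least 4 colors are needed.
4 colors suffice: color a → {6, 8}; color b → {3, 4}; color c → {0, 1}; color d → {2, 5, 7}. Each edge has distinct colors on its endpoints.

4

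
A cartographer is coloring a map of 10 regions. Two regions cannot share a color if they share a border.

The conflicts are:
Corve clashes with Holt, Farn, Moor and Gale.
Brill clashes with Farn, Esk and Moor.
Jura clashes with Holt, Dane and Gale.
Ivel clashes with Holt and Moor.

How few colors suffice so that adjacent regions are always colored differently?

2

Corve and Moor conflict, so at least 2 colors are needed.
One proper 2-coloring: Corve=1, Brill=1, Jura=1, Ivel=1, Holt=2, Farn=2, Esk=2, Moor=2, Dane=2, Gale=2. Every pair that conflicts lands in different colors.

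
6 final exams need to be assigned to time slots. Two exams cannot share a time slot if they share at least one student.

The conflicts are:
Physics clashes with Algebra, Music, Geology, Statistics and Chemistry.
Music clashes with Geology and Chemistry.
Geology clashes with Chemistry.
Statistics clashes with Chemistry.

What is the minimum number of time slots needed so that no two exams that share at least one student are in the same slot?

Physics, Music, Geology, Chemistry pairwise conflict, so at least 4 time slots are needed.
4 time slots suffice: Physics=1, Algebra=2, Music=3, Geology=4, Statistics=3, Chemistry=2. Every pair that conflicts lands in different time slots.

4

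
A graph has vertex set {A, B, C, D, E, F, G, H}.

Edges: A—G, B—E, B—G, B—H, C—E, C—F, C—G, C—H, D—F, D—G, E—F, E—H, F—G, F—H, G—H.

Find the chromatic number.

C, E, F, H are mutually adjacent (a clique of size 4), so at least 4 colors are needed.
4 colors suffice: color 1 → {E, G}; color 2 → {A, D, H}; color 3 → {B, F}; color 4 → {C}. No two adjacent vertices share a color.

4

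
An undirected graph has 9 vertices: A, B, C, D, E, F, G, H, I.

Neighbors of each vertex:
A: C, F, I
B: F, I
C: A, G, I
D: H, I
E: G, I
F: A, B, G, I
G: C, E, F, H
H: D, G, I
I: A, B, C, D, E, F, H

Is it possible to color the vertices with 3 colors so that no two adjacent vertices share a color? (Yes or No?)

The chromatic number is 3. A, C, I are mutually adjacent, so at least 3 colors are needed.
3 colors suffice: A=3, B=3, C=2, D=3, E=2, F=2, G=1, H=2, I=1.
That is already a proper 3-coloring.

Yes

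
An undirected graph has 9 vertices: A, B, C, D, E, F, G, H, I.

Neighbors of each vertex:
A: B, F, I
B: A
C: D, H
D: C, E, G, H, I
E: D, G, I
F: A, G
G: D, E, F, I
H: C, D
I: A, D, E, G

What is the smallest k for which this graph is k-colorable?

4

D, E, G, I are pairwise adjacent (a clique of size 4), so at least 4 colors are needed.
A valid assignment using 4 colors: A=1, B=2, C=3, D=1, E=4, F=3, G=2, H=2, I=3. Each edge has distinct colors on its endpoints.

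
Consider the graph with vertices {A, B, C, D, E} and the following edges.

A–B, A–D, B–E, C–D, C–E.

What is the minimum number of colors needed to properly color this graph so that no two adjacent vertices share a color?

3

The cycle C-D-A-B-E-C has odd length 5, so it cannot be 2-colored; at least 3 colors are needed.
3 colors suffice: A=red, B=blue, C=blue, D=green, E=red. Each edge has distinct colors on its endpoints.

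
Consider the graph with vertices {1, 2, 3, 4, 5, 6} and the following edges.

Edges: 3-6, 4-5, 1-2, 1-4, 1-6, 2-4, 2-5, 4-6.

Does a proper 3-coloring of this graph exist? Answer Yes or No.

The chromatic number is 3. 1, 4, 6 are pairwise adjacent, so at least 3 colors are needed.
3 colors suffice: color red → {3, 4}; color blue → {2, 6}; color green → {1, 5}.
That is already a proper 3-coloring.

Yes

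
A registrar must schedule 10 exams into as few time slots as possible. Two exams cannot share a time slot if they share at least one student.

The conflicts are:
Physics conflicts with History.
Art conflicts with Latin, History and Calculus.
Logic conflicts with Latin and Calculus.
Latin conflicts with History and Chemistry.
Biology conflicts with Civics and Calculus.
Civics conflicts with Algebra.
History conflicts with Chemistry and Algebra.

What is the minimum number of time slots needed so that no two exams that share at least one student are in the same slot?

Latin, History, Chemistry pairwise conflict, so at least 3 time slots are needed.
3 time slots suffice: time slot 1 → {Civics, History, Calculus}; time slot 2 → {Physics, Latin, Biology, Algebra}; time slot 3 → {Art, Logic, Chemistry}. Every pair that conflicts lands in different time slots.

3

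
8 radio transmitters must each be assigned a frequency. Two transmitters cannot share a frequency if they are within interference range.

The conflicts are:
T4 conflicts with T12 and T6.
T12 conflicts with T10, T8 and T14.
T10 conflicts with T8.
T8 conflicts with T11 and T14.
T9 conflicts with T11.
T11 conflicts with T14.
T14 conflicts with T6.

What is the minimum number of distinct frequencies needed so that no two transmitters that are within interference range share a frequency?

T12, T10, T8 all conflict with each other, so at least 3 frequencies are needed.
3 frequencies suffice: frequency 1 → {T4, T8, T9}; frequency 2 → {T12, T11, T6}; frequency 3 → {T10, T14}. Every pair that conflicts lands in different frequencies.

3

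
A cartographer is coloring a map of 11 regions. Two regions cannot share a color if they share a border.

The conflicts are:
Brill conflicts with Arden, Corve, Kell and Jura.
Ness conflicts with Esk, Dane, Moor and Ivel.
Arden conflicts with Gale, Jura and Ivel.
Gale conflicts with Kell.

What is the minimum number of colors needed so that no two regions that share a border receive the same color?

Brill, Arden, Jura all conflict with each other, so at least 3 colors are needed.
3 colors suffice: color 1 → {Ness, Arden, Corve, Kell}; color 2 → {Brill, Gale, Esk, Dane, Moor, Ivel}; color 3 → {Jura}. No two conflicting regions share a color.

3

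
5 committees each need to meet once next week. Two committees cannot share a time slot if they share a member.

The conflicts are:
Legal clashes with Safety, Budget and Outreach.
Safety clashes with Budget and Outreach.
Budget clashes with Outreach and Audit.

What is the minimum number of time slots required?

4

Legal, Safety, Budget, Outreach are mutually in conflict, so at least 4 time slots are needed.
4 time slots suffice: Legal=3, Safety=2, Budget=1, Outreach=4, Audit=2. Each listed conflict is separated.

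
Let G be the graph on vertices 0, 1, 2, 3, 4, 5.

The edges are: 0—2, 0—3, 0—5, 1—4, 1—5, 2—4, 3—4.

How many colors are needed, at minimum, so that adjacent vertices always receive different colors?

3

The cycle 3-4-1-5-0-3 has odd length 5, so it cannot be 2-colored; at least 3 colors are needed.
3 colors suffice: color a → {0, 4}; color b → {1, 2, 3}; color c → {5}. No two adjacent vertices share a color.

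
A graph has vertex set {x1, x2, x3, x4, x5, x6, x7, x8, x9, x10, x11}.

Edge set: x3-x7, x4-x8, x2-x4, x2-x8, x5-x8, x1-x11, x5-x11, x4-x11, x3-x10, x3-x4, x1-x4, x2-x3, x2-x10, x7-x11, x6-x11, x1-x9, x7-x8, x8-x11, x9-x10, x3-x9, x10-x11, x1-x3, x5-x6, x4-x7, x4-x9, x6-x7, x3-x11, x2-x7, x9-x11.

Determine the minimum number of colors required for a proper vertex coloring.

x1, x3, x4, x9, x11 are pairwise adjacent (a clique of size 5), so at least 5 colors are needed.
5 colors suffice: color 1 → {x2, x11}; color 2 → {x3, x6, x8}; color 3 → {x4, x5, x10}; color 4 → {x7, x9}; color 5 → {x1}. Every edge joins two different colors.

5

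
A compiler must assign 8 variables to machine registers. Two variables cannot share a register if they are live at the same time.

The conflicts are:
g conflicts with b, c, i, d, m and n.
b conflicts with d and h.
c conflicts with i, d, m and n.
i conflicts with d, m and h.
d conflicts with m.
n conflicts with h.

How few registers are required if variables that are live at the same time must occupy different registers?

5

g, c, i, d, m are mutually in conflict, so at least 5 registers are needed.
Using 5 registers: g=1, b=3, c=3, i=4, d=2, m=5, n=2, h=1. No two conflicting variables share a register.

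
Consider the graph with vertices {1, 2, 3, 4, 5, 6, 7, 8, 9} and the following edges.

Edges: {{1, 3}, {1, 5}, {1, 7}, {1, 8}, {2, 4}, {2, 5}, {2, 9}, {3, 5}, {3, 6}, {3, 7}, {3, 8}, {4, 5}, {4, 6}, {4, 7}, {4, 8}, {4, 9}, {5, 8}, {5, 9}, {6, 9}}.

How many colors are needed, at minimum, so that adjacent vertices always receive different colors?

4

2, 4, 5, 9 are mutually adjacent (a clique of size 4), so at least 4 colors are needed.
A valid assignment using 4 colors: 1=green, 2=yellow, 3=blue, 4=blue, 5=red, 6=red, 7=red, 8=yellow, 9=green. No two adjacent vertices share a color.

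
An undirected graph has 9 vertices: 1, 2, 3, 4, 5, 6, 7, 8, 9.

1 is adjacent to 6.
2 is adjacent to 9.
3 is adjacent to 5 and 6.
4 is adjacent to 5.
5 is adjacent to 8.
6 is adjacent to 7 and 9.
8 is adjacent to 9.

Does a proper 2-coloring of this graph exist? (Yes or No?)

The cycle 5-8-9-6-3-5 has odd length 5, so it cannot be 2-colored; at least 3 colors are needed.
So 2 colors are not enough.

No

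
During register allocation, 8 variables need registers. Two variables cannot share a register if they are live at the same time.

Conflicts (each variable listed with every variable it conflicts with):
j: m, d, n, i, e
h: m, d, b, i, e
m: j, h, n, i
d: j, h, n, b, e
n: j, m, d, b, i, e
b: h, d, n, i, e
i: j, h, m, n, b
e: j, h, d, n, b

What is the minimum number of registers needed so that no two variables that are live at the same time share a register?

4

h, d, b, e all conflict with each other, so at least 4 registers are needed.
4 registers suffice: register 1 → {h, n}; register 2 → {j, b}; register 3 → {i, e}; register 4 → {m, d}. Every pair that conflicts lands in different registers.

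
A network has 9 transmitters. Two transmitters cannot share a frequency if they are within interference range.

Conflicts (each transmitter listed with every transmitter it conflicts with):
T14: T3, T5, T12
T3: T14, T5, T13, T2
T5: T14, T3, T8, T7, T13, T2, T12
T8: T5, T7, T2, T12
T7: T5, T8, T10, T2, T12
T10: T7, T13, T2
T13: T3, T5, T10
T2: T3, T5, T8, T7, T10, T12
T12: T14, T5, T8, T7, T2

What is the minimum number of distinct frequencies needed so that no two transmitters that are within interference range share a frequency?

5

T5, T8, T7, T2, T12 are mutually in conflict, so at least 5 frequencies are needed.
5 frequencies suffice: frequency 1 → {T5, T10}; frequency 2 → {T14, T13, T2}; frequency 3 → {T3, T7}; frequency 4 → {T12}; frequency 5 → {T8}. Each listed conflict is separated.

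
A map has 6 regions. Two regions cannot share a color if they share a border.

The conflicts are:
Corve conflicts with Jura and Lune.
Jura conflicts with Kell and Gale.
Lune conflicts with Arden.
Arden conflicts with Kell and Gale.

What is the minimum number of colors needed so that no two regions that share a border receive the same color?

The cycle Lune-Arden-Gale-Jura-Corve-Lune has odd length 5, so it cannot be 2-colored; at least 3 colors are needed.
3 colors suffice: color 1 → {Jura, Arden}; color 2 → {Corve, Kell, Gale}; color 3 → {Lune}. Each listed conflict is separated.

3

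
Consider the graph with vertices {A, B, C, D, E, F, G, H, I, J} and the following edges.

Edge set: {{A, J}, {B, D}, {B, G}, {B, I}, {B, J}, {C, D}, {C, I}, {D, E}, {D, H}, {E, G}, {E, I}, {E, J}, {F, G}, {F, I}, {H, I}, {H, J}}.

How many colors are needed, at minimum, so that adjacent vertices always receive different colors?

2

D and E are adjacent, so at least 2 colors are needed.
2 colors suffice: color red → {D, G, I, J}; color blue → {A, B, C, E, F, H}. Every edge joins two different colors.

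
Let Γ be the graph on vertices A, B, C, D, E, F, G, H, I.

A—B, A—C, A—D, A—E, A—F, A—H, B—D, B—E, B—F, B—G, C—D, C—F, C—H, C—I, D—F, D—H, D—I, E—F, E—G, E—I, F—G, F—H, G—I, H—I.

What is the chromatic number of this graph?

5

A, C, D, F, H are mutually adjacent (a clique of size 5), so at least 5 colors are needed.
5 colors suffice: color red → {F, I}; color blue → {A, G}; color green → {D, E}; color yellow → {B, C}; color purple → {H}. No two adjacent vertices share a color.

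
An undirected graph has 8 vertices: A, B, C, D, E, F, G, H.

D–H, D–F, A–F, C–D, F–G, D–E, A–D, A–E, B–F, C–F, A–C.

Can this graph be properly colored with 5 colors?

Yes

The chromatic number is 4. A, C, D, F are mutually adjacent (a clique of size 4), so at least 4 colors are needed.
A valid assignment using 4 colors: A=3, B=1, C=4, D=1, E=2, F=2, G=1, H=2.
Since 5 ≥ 4, a proper 5-coloring certainly exists.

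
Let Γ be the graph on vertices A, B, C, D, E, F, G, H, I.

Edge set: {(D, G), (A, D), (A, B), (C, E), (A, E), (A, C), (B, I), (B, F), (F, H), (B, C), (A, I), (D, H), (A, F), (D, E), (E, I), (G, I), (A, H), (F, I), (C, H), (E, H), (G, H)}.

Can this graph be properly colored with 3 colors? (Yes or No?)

No

A, C, E, H are pairwise adjacent (a clique of size 4), so at least 4 colors are needed.
So 3 colors are not enough.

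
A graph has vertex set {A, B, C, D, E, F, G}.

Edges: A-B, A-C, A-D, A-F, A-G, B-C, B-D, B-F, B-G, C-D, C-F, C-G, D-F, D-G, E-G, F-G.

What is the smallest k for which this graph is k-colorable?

6

A, B, C, D, F, G form a clique, so at least 6 colors are needed.
6 colors suffice: color 1 → {G}; color 2 → {A, E}; color 3 → {C}; color 4 → {B}; color 5 → {F}; color 6 → {D}. Every edge joins two different colors.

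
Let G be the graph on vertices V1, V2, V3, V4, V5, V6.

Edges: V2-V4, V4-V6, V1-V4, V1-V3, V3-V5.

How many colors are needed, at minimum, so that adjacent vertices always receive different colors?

2

V1 and V3 are adjacent, so at least 2 colors are needed.
2 colors suffice: color red → {V3, V4}; color blue → {V1, V2, V5, V6}. Every edge joins two different colors.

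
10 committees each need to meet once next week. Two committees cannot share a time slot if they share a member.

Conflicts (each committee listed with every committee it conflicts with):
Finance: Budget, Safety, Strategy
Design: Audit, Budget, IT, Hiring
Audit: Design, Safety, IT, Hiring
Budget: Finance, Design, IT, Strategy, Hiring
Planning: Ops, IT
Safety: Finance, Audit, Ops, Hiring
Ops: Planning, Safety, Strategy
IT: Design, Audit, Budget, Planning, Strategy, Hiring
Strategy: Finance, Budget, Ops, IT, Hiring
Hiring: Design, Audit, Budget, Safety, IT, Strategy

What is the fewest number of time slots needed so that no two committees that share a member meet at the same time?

Budget, IT, Strategy, Hiring are mutually in conflict, so at least 4 time slots are needed.
4 time slots suffice: Finance=2, Design=3, Audit=4, Budget=4, Planning=3, Safety=1, Ops=2, IT=1, Strategy=3, Hiring=2. Each listed conflict is separated.

4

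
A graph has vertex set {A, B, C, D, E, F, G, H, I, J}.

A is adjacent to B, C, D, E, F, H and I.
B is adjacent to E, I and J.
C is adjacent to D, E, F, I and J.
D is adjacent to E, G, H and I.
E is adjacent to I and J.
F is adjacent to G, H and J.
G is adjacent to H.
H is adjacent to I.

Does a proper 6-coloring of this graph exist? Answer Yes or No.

The chromatic number is 5. A, C, D, E, I are mutually adjacent (a clique of size 5), so at least 5 colors are needed.
5 colors suffice: color 1 → {A, G, J}; color 2 → {E, F}; color 3 → {I}; color 4 → {B, D}; color 5 → {C, H}.
Since 6 ≥ 5, a proper 6-coloring certainly exists.

Yes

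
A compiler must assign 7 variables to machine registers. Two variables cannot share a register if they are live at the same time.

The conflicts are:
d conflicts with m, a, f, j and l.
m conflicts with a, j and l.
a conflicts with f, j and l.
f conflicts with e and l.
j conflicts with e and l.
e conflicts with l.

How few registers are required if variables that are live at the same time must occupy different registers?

5

d, m, a, j, l all conflict with each other, so at least 5 registers are needed.
Using 5 registers: d=3, m=5, a=2, f=4, j=4, e=2, l=1. Each listed conflict is separated.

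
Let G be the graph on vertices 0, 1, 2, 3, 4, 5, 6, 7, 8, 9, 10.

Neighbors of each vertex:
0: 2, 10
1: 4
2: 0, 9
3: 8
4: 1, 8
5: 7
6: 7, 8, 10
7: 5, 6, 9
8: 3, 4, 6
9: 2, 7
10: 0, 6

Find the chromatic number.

2

2 and 9 are adjacent, so at least 2 colors are needed.
2 colors suffice: 0=red, 1=blue, 2=blue, 3=red, 4=red, 5=red, 6=red, 7=blue, 8=blue, 9=red, 10=blue. Each edge has distinct colors on its endpoints.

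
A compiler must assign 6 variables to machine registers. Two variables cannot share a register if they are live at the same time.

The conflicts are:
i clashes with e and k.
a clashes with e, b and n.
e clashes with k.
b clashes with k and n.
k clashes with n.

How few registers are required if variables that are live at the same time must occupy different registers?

3

i, e, k are mutually in conflict, so at least 3 registers are needed.
A valid assignment using 3 registers: i=3, a=1, e=2, b=3, k=1, n=2. No two conflicting variables share a register.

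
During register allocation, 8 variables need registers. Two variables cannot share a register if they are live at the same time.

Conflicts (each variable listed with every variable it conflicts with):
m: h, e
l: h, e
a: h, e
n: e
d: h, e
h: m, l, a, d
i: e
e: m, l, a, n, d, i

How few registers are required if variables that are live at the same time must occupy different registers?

2

i and e conflict, so at least 2 registers are needed.
2 registers suffice: m=2, l=2, a=2, n=2, d=2, h=1, i=2, e=1. Each listed conflict is separated.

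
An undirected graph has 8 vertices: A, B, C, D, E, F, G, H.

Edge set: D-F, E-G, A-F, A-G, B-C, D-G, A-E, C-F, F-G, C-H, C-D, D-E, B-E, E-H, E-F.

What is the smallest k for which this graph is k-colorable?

4

D, E, F, G form a clique, so at least 4 colors are needed.
4 colors suffice: color 1 → {C, E}; color 2 → {B, F, H}; color 3 → {G}; color 4 → {A, D}. Every edge joins two different colors.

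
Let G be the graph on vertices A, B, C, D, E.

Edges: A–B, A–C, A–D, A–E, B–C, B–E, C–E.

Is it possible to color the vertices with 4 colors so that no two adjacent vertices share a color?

Yes

The chromatic number is 4. A, B, C, E are pairwise adjacent (a clique of size 4), so at least 4 colors are needed.
4 colors suffice: color red → {A}; color blue → {C, D}; color green → {B}; color yellow → {E}.
That is already a proper 4-coloring.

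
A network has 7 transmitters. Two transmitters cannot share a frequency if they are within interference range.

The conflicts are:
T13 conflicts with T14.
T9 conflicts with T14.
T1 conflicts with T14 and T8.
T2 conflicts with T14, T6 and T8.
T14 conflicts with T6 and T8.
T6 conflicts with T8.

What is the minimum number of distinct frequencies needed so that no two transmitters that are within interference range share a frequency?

4

T2, T14, T6, T8 pairwise conflict, so at least 4 frequencies are needed.
A valid assignment using 4 frequencies: T13=2, T9=2, T1=3, T2=3, T14=1, T6=4, T8=2. Each listed conflict is separated.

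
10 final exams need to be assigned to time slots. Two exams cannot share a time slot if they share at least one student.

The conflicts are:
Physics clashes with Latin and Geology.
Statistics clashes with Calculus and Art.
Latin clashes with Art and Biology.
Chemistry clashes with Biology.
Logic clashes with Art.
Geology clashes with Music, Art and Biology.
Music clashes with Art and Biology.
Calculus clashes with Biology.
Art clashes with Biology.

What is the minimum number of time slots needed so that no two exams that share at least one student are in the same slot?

Geology, Music, Art, Biology are mutually in conflict, so at least 4 time slots are needed.
Using 4 time slots: Physics=1, Statistics=2, Latin=3, Chemistry=1, Logic=2, Geology=3, Music=4, Calculus=1, Art=1, Biology=2. Each listed conflict is separated.

4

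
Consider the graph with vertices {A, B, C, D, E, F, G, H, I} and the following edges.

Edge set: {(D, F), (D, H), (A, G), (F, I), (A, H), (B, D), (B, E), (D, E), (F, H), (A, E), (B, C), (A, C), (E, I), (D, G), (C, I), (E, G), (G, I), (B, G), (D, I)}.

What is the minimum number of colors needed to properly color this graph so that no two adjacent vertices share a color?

4

D, E, G, I form a clique, so at least 4 colors are needed.
4 colors suffice: color 1 → {A, D}; color 2 → {C, E, H}; color 3 → {F, G}; color 4 → {B, I}. Each edge has distinct colors on its endpoints.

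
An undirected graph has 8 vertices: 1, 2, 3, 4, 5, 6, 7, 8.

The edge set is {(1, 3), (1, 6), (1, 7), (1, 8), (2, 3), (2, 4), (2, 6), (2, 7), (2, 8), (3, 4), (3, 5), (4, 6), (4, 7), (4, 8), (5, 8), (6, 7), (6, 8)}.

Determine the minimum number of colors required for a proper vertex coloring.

2, 4, 6, 8 form a clique, so at least 4 colors are needed.
4 colors suffice: color a → {1, 4, 5}; color b → {2}; color c → {3, 6}; color d → {7, 8}. Every edge joins two different colors.

4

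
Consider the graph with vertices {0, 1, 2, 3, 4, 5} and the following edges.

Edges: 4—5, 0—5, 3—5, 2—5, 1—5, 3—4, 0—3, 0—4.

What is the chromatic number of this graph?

4

0, 3, 4, 5 are mutually adjacent (a clique of size 4), so at least 4 colors are needed.
4 colors suffice: color a → {5}; color b → {1, 2, 4}; color c → {0}; color d → {3}. Every edge joins two different colors.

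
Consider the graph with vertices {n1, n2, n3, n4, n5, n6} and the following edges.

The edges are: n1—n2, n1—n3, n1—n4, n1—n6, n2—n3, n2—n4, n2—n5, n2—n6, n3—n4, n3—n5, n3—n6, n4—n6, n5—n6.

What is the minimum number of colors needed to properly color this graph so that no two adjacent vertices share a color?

5

n1, n2, n3, n4, n6 are pairwise adjacent (a clique of size 5), so at least 5 colors are needed.
5 colors suffice: color R → {n3}; color B → {n2}; color G → {n6}; color Y → {n4, n5}; color P → {n1}. No two adjacent vertices share a color.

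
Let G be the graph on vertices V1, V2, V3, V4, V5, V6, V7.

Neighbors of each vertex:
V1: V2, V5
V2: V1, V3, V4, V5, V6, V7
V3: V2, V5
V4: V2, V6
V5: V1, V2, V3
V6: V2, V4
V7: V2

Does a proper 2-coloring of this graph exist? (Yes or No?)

No

V2, V3, V5 are mutually adjacent, so at least 3 colors are needed.
So 2 colors are not enough.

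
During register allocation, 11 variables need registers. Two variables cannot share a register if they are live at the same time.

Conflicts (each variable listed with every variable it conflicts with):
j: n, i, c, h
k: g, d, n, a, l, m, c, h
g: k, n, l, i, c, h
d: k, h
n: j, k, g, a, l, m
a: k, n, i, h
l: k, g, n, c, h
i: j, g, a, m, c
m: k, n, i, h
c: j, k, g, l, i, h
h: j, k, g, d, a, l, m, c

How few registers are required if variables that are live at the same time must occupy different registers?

5

k, g, l, c, h all conflict with each other, so at least 5 registers are needed.
A valid assignment using 5 registers: j=2, k=2, g=4, d=3, n=1, a=3, l=5, i=1, m=3, c=3, h=1. Each listed conflict is separated.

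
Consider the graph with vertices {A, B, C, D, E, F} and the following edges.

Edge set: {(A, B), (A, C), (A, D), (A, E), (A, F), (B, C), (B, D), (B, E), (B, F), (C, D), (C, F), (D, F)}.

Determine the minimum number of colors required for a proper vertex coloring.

5

A, B, C, D, F are pairwise adjacent (a clique of size 5), so at least 5 colors are needed.
5 colors suffice: color 1 → {A}; color 2 → {B}; color 3 → {D, E}; color 4 → {F}; color 5 → {C}. No two adjacent vertices share a color.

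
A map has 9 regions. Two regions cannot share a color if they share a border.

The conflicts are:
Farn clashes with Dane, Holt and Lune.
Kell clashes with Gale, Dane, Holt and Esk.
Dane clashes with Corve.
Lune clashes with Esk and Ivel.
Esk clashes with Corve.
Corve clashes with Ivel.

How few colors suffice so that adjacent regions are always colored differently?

The cycle Farn-Dane-Kell-Esk-Lune-Farn has odd length 5, so it cannot be 2-colored; at least 3 colors are needed.
3 colors suffice: Farn=1, Kell=1, Gale=2, Dane=2, Holt=2, Lune=3, Esk=2, Corve=1, Ivel=2. No two conflicting regions share a color.

3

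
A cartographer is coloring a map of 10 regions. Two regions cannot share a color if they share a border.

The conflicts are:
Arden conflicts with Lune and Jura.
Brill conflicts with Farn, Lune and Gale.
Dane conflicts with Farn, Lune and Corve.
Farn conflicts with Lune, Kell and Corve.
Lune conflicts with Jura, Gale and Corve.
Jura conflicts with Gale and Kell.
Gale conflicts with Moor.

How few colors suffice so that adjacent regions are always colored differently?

4

Dane, Farn, Lune, Corve are mutually in conflict, so at least 4 colors are needed.
A valid assignment using 4 colors: Arden=3, Brill=4, Dane=3, Farn=2, Lune=1, Jura=2, Gale=3, Kell=1, Moor=1, Corve=4. Every pair that conflicts lands in different colors.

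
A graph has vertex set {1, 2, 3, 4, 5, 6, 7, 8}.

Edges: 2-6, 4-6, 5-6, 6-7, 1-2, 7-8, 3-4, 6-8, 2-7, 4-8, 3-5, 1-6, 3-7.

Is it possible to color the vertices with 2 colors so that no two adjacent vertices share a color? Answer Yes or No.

1, 2, 6 are mutually adjacent, so at least 3 colors are needed.
So 2 colors are not enough.

No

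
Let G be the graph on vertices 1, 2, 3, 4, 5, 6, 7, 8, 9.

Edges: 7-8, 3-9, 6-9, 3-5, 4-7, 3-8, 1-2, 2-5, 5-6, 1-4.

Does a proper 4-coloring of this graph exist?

The chromatic number is 3. The cycle 4-7-8-3-5-2-1-4 has odd length 7, so it cannot be 2-colored; at least 3 colors are needed.
A valid assignment using 3 colors: 1=red, 2=green, 3=red, 4=blue, 5=blue, 6=red, 7=red, 8=blue, 9=blue.
Since 4 ≥ 3, a proper 4-coloring certainly exists.

Yes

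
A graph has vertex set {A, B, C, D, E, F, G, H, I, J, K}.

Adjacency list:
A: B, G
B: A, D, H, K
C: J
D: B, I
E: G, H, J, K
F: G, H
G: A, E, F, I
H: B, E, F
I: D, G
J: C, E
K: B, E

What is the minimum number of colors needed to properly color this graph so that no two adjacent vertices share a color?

The cycle A-G-E-H-B-A has odd length 5, so it cannot be 2-colored; at least 3 colors are needed.
One proper 3-coloring: A=green, B=red, C=red, D=blue, E=red, F=red, G=blue, H=blue, I=red, J=blue, K=blue. Each edge has distinct colors on its endpoints.

3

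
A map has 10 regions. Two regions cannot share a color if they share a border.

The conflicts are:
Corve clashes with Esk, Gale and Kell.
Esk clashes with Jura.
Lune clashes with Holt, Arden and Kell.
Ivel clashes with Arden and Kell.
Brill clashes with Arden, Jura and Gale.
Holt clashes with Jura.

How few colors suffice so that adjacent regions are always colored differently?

3

The cycle Holt-Jura-Brill-Arden-Lune-Holt has odd length 5, so it cannot be 2-colored; at least 3 colors are needed.
3 colors suffice: color 1 → {Corve, Lune, Ivel, Brill}; color 2 → {Arden, Jura, Gale, Kell}; color 3 → {Esk, Holt}. No two conflicting regions share a color.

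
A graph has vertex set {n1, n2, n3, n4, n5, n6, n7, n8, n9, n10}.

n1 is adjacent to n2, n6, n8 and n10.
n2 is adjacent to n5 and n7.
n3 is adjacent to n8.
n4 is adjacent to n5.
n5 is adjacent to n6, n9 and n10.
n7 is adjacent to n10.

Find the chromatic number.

2

n2 and n7 are adjacent, so at least 2 colors are needed.
One proper 2-coloring: n1=1, n2=2, n3=1, n4=2, n5=1, n6=2, n7=1, n8=2, n9=2, n10=2. Each edge has distinct colors on its endpoints.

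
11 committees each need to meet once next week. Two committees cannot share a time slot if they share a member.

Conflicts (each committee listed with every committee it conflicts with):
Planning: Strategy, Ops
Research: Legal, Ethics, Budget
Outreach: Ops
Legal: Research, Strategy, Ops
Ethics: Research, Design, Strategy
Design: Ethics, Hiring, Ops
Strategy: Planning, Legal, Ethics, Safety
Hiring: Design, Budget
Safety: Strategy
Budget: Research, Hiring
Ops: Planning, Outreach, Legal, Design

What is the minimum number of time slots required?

3

The cycle Ethics-Design-Ops-Legal-Research-Ethics has odd length 5, so it cannot be 2-colored; at least 3 time slots are needed.
3 time slots suffice: Planning=2, Research=1, Outreach=2, Legal=2, Ethics=3, Design=2, Strategy=1, Hiring=1, Safety=2, Budget=2, Ops=1. No two conflicting committees share a time slot.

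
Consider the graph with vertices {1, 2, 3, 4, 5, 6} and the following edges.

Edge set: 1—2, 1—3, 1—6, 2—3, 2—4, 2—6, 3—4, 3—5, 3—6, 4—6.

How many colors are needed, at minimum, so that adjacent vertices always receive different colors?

1, 2, 3, 6 form a clique, so at least 4 colors are needed.
4 colors suffice: color red → {3}; color blue → {2, 5}; color green → {6}; color yellow → {1, 4}. Each edge has distinct colors on its endpoints.

4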